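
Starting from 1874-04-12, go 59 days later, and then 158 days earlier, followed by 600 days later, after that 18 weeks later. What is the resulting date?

Advancing 59 days from April 12, 1874:
April has 30 days, so 30 − 12 = 18 days remain after April 12, 1874; 59 − 18 = 41 left.
May 1874 has 31 days: 41 − 31 = 10 left.
10 days into June 1874 → June 10, 1874.
Counting back 158 days from June 10, 1874:
Going back 10 days from June 10, 1874 reaches the end of the previous month; 158 − 10 = 148 left.
May 1874 has 31 days: 148 − 31 = 117 left.
April 1874 has 30 days: 117 − 30 = 87 left.
March 1874 has 31 days: 87 − 31 = 56 left.
February 1874 has 28 days (1874 is not a leap year): 56 − 28 = 28 left.
January 1874 has 31 days; 31 − 28 = 3 → January 3, 1874.
Advancing 600 days from January 3, 1874:
January has 31 days, so 31 − 3 = 28 days remain after January 3, 1874; 600 − 28 = 572 left.
February 1874 has 28 days (1874 is not a leap year): 572 − 28 = 544 left.
March 1874 has 31 days: 544 − 31 = 513 left.
April 1874 has 30 days: 513 − 30 = 483 left.
May 1874 has 31 days: 483 − 31 = 452 left.
June 1874 has 30 days: 452 − 30 = 422 left.
July 1874 has 31 days: 422 − 31 = 391 left.
August 1874 has 31 days: 391 − 31 = 360 left.
September 1874 has 30 days: 360 − 30 = 330 left.
October 1874 has 31 days: 330 − 31 = 299 left.
November 1874 has 30 days: 299 − 30 = 269 left.
December 1874 has 31 days: 269 − 31 = 238 left.
January 1875 has 31 days: 238 − 31 = 207 left.
February 1875 has 28 days (1875 is not a leap year): 207 − 28 = 179 left.
March 1875 has 31 days: 179 − 31 = 148 left.
April 1875 has 30 days: 148 − 30 = 118 left.
May 1875 has 31 days: 118 − 31 = 87 left.
June 1875 has 30 days: 87 − 30 = 57 left.
July 1875 has 31 days: 57 − 31 = 26 left.
26 days into August 1875 → August 26, 1875.
Advancing 18 weeks (= 126 days) from August 26, 1875:
August has 31 days, so 31 − 26 = 5 days remain after August 26, 1875; 126 − 5 = 121 left.
September 1875 has 30 days: 121 − 30 = 91 left.
October 1875 has 31 days: 91 − 31 = 60 left.
November 1875 has 30 days: 60 − 30 = 30 left.
30 days into December 1875 → December 30, 1875.

December 30, 1875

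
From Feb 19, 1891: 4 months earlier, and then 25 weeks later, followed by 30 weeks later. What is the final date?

Subtracting 4 months from February 19, 1891:
month 2 − 4 = -2, which is month 10 of year 1890 → October 1890.
Day 19 is valid in October, giving October 19, 1890.
Counting forward 25 weeks (= 175 days) from October 19, 1890:
October has 31 days, so 31 − 19 = 12 days remain after October 19, 1890; 175 − 12 = 163 left.
November 1890 has 30 days: 163 − 30 = 133 left.
December 1890 has 31 days: 133 − 31 = 102 left.
January 1891 has 31 days: 102 − 31 = 71 left.
February 1891 has 28 days (1891 is not a leap year): 71 − 28 = 43 left.
March 1891 has 31 days: 43 − 31 = 12 left.
12 days into April 1891 → April 12, 1891.
Counting forward 30 weeks (= 210 days) from April 12, 1891:
April has 30 days, so 30 − 12 = 18 days remain after April 12, 1891; 210 − 18 = 192 left.
May 1891 has 31 days: 192 − 31 = 161 left.
June 1891 has 30 days: 161 − 30 = 131 left.
July 1891 has 31 days: 131 − 31 = 100 left.
August 1891 has 31 days: 100 − 31 = 69 left.
September 1891 has 30 days: 69 − 30 = 39 left.
October 1891 has 31 days: 39 − 31 = 8 left.
8 days into November 1891 → November 8, 1891.

November 8, 1891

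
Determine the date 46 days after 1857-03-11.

April 26, 1857

Adding 46 days from March 11, 1857.
March has 31 days, so 31 − 11 = 20 days remain after March 11, 1857; 46 − 20 = 26 left.
26 days into April 1857 → April 26, 1857.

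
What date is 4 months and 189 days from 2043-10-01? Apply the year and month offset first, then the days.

Counting forward 4 months and 189 days from October 1, 2043: first the month/year part, then the days.
month 10 + 4 = 14, which is month 2 of year 2044 → February 2044.
Day 1 is valid in February, giving February 1, 2044.
Now add 189 days from February 1, 2044.
February has 29 days, so 29 − 1 = 28 days remain after February 1, 2044; 189 − 28 = 161 left.
March 2044 has 31 days: 161 − 31 = 130 left.
April 2044 has 30 days: 130 − 30 = 100 left.
May 2044 has 31 days: 100 − 31 = 69 left.
June 2044 has 30 days: 69 − 30 = 39 left.
July 2044 has 31 days: 39 − 31 = 8 left.
8 days into August 2044 → August 8, 2044.

August 8, 2044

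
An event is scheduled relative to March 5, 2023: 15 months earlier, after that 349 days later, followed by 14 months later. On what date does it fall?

Counting back 15 months from March 5, 2023:
month 3 − 15 = -12, which is month 12 of year 2021 → December 2021.
Day 5 is valid in December, giving December 5, 2021.
Counting forward 349 days from December 5, 2021:
December has 31 days, so 31 − 5 = 26 days remain after December 5, 2021; 349 − 26 = 323 left.
January 2022 has 31 days: 323 − 31 = 292 left.
February 2022 has 28 days (2022 is not a leap year): 292 − 28 = 264 left.
March 2022 has 31 days: 264 − 31 = 233 left.
April 2022 has 30 days: 233 − 30 = 203 left.
May 2022 has 31 days: 203 − 31 = 172 left.
June 2022 has 30 days: 172 − 30 = 142 left.
July 2022 has 31 days: 142 − 31 = 111 left.
August 2022 has 31 days: 111 − 31 = 80 left.
September 2022 has 30 days: 80 − 30 = 50 left.
October 2022 has 31 days: 50 − 31 = 19 left.
19 days into November 2022 → November 19, 2022.
Counting forward 14 months from November 19, 2022:
month 11 + 14 = 25, which is month 1 of year 2024 → January 2024.
Day 19 is valid in January, giving January 19, 2024.

January 19, 2024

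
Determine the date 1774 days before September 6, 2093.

October 28, 2088

Counting back 1774 days from September 6, 2093.
Going back 6 days from September 6, 2093 reaches the end of the previous month; 1774 − 6 = 1768 left.
August 2093 has 31 days: 1768 − 31 = 1737 left.
July 2093 has 31 days: 1737 − 31 = 1706 left.
June 2093 has 30 days: 1706 − 30 = 1676 left.
May 2093 has 31 days: 1676 − 31 = 1645 left.
April 2093 has 30 days: 1645 − 30 = 1615 left.
March 2093 has 31 days: 1615 − 31 = 1584 left.
February 2093 has 28 days (2093 is not a leap year): 1584 − 28 = 1556 left.
January 2093 has 31 days: 1556 − 31 = 1525 left.
December 2092 has 31 days: 1525 − 31 = 1494 left.
November 2092 has 30 days: 1494 − 30 = 1464 left.
October 2092 has 31 days: 1464 − 31 = 1433 left.
September 2092 has 30 days: 1433 − 30 = 1403 left.
August 2092 has 31 days: 1403 − 31 = 1372 left.
July 2092 has 31 days: 1372 − 31 = 1341 left.
June 2092 has 30 days: 1341 − 30 = 1311 left.
May 2092 has 31 days: 1311 − 31 = 1280 left.
April 2092 has 30 days: 1280 − 30 = 1250 left.
March 2092 has 31 days: 1250 − 31 = 1219 left.
February 2092 has 29 days (2092 is a leap year): 1219 − 29 = 1190 left.
January 2092 has 31 days: 1190 − 31 = 1159 left.
December 2091 has 31 days: 1159 − 31 = 1128 left.
November 2091 has 30 days: 1128 − 30 = 1098 left.
October 2091 has 31 days: 1098 − 31 = 1067 left.
September 2091 has 30 days: 1067 − 30 = 1037 left.
August 2091 has 31 days: 1037 − 31 = 1006 left.
July 2091 has 31 days: 1006 − 31 = 975 left.
June 2091 has 30 days: 975 − 30 = 945 left.
May 2091 has 31 days: 945 − 31 = 914 left.
April 2091 has 30 days: 914 − 30 = 884 left.
March 2091 has 31 days: 884 − 31 = 853 left.
February 2091 has 28 days (2091 is not a leap year): 853 − 28 = 825 left.
January 2091 has 31 days: 825 − 31 = 794 left.
December 2090 has 31 days: 794 − 31 = 763 left.
November 2090 has 30 days: 763 − 30 = 733 left.
October 2090 has 31 days: 733 − 31 = 702 left.
September 2090 has 30 days: 702 − 30 = 672 left.
August 2090 has 31 days: 672 − 31 = 641 left.
July 2090 has 31 days: 641 − 31 = 610 left.
June 2090 has 30 days: 610 − 30 = 580 left.
May 2090 has 31 days: 580 − 31 = 549 left.
April 2090 has 30 days: 549 − 30 = 519 left.
March 2090 has 31 days: 519 − 31 = 488 left.
February 2090 has 28 days (2090 is not a leap year): 488 − 28 = 460 left.
January 2090 has 31 days: 460 − 31 = 429 left.
December 2089 has 31 days: 429 − 31 = 398 left.
November 2089 has 30 days: 398 − 30 = 368 left.
October 2089 has 31 days: 368 − 31 = 337 left.
September 2089 has 30 days: 337 − 30 = 307 left.
August 2089 has 31 days: 307 − 31 = 276 left.
July 2089 has 31 days: 276 − 31 = 245 left.
June 2089 has 30 days: 245 − 30 = 215 left.
May 2089 has 31 days: 215 − 31 = 184 left.
April 2089 has 30 days: 184 − 30 = 154 left.
March 2089 has 31 days: 154 − 31 = 123 left.
February 2089 has 28 days (2089 is not a leap year): 123 − 28 = 95 left.
January 2089 has 31 days: 95 − 31 = 64 left.
December 2088 has 31 days: 64 − 31 = 33 left.
November 2088 has 30 days: 33 − 30 = 3 left.
October 2088 has 31 days; 31 − 3 = 28 → October 28, 2088.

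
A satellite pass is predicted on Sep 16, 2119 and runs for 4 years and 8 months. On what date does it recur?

May 16, 2124

Counting forward 4 years and 8 months from September 16, 2119.
+4 years → 2123; month 9 + 8 = 17, which is month 5 of year 2124 → May 2124.
Day 16 is valid in May, giving May 16, 2124.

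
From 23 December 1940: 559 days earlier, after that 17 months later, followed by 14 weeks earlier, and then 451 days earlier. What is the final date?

May 14, 1939

Going back 559 days from December 23, 1940:
Going back 23 days from December 23, 1940 reaches the end of the previous month; 559 − 23 = 536 left.
November 1940 has 30 days: 536 − 30 = 506 left.
October 1940 has 31 days: 506 − 31 = 475 left.
September 1940 has 30 days: 475 − 30 = 445 left.
August 1940 has 31 days: 445 − 31 = 414 left.
July 1940 has 31 days: 414 − 31 = 383 left.
June 1940 has 30 days: 383 − 30 = 353 left.
May 1940 has 31 days: 353 − 31 = 322 left.
April 1940 has 30 days: 322 − 30 = 292 left.
March 1940 has 31 days: 292 − 31 = 261 left.
February 1940 has 29 days (1940 is a leap year): 261 − 29 = 232 left.
January 1940 has 31 days: 232 − 31 = 201 left.
December 1939 has 31 days: 201 − 31 = 170 left.
November 1939 has 30 days: 170 − 30 = 140 left.
October 1939 has 31 days: 140 − 31 = 109 left.
September 1939 has 30 days: 109 − 30 = 79 left.
August 1939 has 31 days: 79 − 31 = 48 left.
July 1939 has 31 days: 48 − 31 = 17 left.
June 1939 has 30 days; 30 − 17 = 13 → June 13, 1939.
Counting forward 17 months from June 13, 1939:
month 6 + 17 = 23, which is month 11 of year 1940 → November 1940.
Day 13 is valid in November, giving November 13, 1940.
Counting back 14 weeks (= 98 days) from November 13, 1940:
Going back 13 days from November 13, 1940 reaches the end of the previous month; 98 − 13 = 85 left.
October 1940 has 31 days: 85 − 31 = 54 left.
September 1940 has 30 days: 54 − 30 = 24 left.
August 1940 has 31 days; 31 − 24 = 7 → August 7, 1940.
Counting back 451 days from August 7, 1940:
Going back 7 days from August 7, 1940 reaches the end of the previous month; 451 − 7 = 444 left.
July 1940 has 31 days: 444 − 31 = 413 left.
June 1940 has 30 days: 413 − 30 = 383 left.
May 1940 has 31 days: 383 − 31 = 352 left.
April 1940 has 30 days: 352 − 30 = 322 left.
March 1940 has 31 days: 322 − 31 = 291 left.
February 1940 has 29 days (1940 is a leap year): 291 − 29 = 262 left.
January 1940 has 31 days: 262 − 31 = 231 left.
December 1939 has 31 days: 231 − 31 = 200 left.
November 1939 has 30 days: 200 − 30 = 170 left.
October 1939 has 31 days: 170 − 31 = 139 left.
September 1939 has 30 days: 139 − 30 = 109 left.
August 1939 has 31 days: 109 − 31 = 78 left.
July 1939 has 31 days: 78 − 31 = 47 left.
June 1939 has 30 days: 47 − 30 = 17 left.
May 1939 has 31 days; 31 − 17 = 14 → May 14, 1939.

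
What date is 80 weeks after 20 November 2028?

June 3, 2030

Adding 80 weeks = 560 days from November 20, 2028.
November has 30 days, so 30 − 20 = 10 days remain after November 20, 2028; 560 − 10 = 550 left.
December 2028 has 31 days: 550 − 31 = 519 left.
January 2029 has 31 days: 519 − 31 = 488 left.
February 2029 has 28 days (2029 is not a leap year): 488 − 28 = 460 left.
March 2029 has 31 days: 460 − 31 = 429 left.
April 2029 has 30 days: 429 − 30 = 399 left.
May 2029 has 31 days: 399 − 31 = 368 left.
June 2029 has 30 days: 368 − 30 = 338 left.
July 2029 has 31 days: 338 − 31 = 307 left.
August 2029 has 31 days: 307 − 31 = 276 left.
September 2029 has 30 days: 276 − 30 = 246 left.
October 2029 has 31 days: 246 − 31 = 215 left.
November 2029 has 30 days: 215 − 30 = 185 left.
December 2029 has 31 days: 185 − 31 = 154 left.
January 2030 has 31 days: 154 − 31 = 123 left.
February 2030 has 28 days (2030 is not a leap year): 123 − 28 = 95 left.
March 2030 has 31 days: 95 − 31 = 64 left.
April 2030 has 30 days: 64 − 30 = 34 left.
May 2030 has 31 days: 34 − 31 = 3 left.
3 days into June 2030 → June 3, 2030.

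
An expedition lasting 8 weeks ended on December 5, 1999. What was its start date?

October 10, 1999

Counting back 8 weeks = 56 days from December 5, 1999.
Going back 5 days from December 5, 1999 reaches the end of the previous month; 56 − 5 = 51 left.
November 1999 has 30 days: 51 − 30 = 21 left.
October 1999 has 31 days; 31 − 21 = 10 → October 10, 1999.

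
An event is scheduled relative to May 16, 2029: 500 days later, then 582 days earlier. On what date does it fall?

Advancing 500 days from May 16, 2029:
May has 31 days, so 31 − 16 = 15 days remain after May 16, 2029; 500 − 15 = 485 left.
June 2029 has 30 days: 485 − 30 = 455 left.
July 2029 has 31 days: 455 − 31 = 424 left.
August 2029 has 31 days: 424 − 31 = 393 left.
September 2029 has 30 days: 393 − 30 = 363 left.
October 2029 has 31 days: 363 − 31 = 332 left.
November 2029 has 30 days: 332 − 30 = 302 left.
December 2029 has 31 days: 302 − 31 = 271 left.
January 2030 has 31 days: 271 − 31 = 240 left.
February 2030 has 28 days (2030 is not a leap year): 240 − 28 = 212 left.
March 2030 has 31 days: 212 − 31 = 181 left.
April 2030 has 30 days: 181 − 30 = 151 left.
May 2030 has 31 days: 151 − 31 = 120 left.
June 2030 has 30 days: 120 − 30 = 90 left.
July 2030 has 31 days: 90 − 31 = 59 left.
August 2030 has 31 days: 59 − 31 = 28 left.
28 days into September 2030 → September 28, 2030.
Going back 582 days from September 28, 2030:
Going back 28 days from September 28, 2030 reaches the end of the previous month; 582 − 28 = 554 left.
August 2030 has 31 days: 554 − 31 = 523 left.
July 2030 has 31 days: 523 − 31 = 492 left.
June 2030 has 30 days: 492 − 30 = 462 left.
May 2030 has 31 days: 462 − 31 = 431 left.
April 2030 has 30 days: 431 − 30 = 401 left.
March 2030 has 31 days: 401 − 31 = 370 left.
February 2030 has 28 days (2030 is not a leap year): 370 − 28 = 342 left.
January 2030 has 31 days: 342 − 31 = 311 left.
December 2029 has 31 days: 311 − 31 = 280 left.
November 2029 has 30 days: 280 − 30 = 250 left.
October 2029 has 31 days: 250 − 31 = 219 left.
September 2029 has 30 days: 219 − 30 = 189 left.
August 2029 has 31 days: 189 − 31 = 158 left.
July 2029 has 31 days: 158 − 31 = 127 left.
June 2029 has 30 days: 127 − 30 = 97 left.
May 2029 has 31 days: 97 − 31 = 66 left.
April 2029 has 30 days: 66 − 30 = 36 left.
March 2029 has 31 days: 36 − 31 = 5 left.
February 2029 has 28 days; 28 − 5 = 23 → February 23, 2029.

February 23, 2029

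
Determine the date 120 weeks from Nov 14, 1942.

Counting forward 120 weeks = 840 days from November 14, 1942.
November has 30 days, so 30 − 14 = 16 days remain after November 14, 1942; 840 − 16 = 824 left.
December 1942 has 31 days: 824 − 31 = 793 left.
January 1943 has 31 days: 793 − 31 = 762 left.
February 1943 has 28 days (1943 is not a leap year): 762 − 28 = 734 left.
March 1943 has 31 days: 734 − 31 = 703 left.
April 1943 has 30 days: 703 − 30 = 673 left.
May 1943 has 31 days: 673 − 31 = 642 left.
June 1943 has 30 days: 642 − 30 = 612 left.
July 1943 has 31 days: 612 − 31 = 581 left.
August 1943 has 31 days: 581 − 31 = 550 left.
September 1943 has 30 days: 550 − 30 = 520 left.
October 1943 has 31 days: 520 − 31 = 489 left.
November 1943 has 30 days: 489 − 30 = 459 left.
December 1943 has 31 days: 459 − 31 = 428 left.
January 1944 has 31 days: 428 − 31 = 397 left.
February 1944 has 29 days (1944 is a leap year): 397 − 29 = 368 left.
March 1944 has 31 days: 368 − 31 = 337 left.
April 1944 has 30 days: 337 − 30 = 307 left.
May 1944 has 31 days: 307 − 31 = 276 left.
June 1944 has 30 days: 276 − 30 = 246 left.
July 1944 has 31 days: 246 − 31 = 215 left.
August 1944 has 31 days: 215 − 31 = 184 left.
September 1944 has 30 days: 184 − 30 = 154 left.
October 1944 has 31 days: 154 − 31 = 123 left.
November 1944 has 30 days: 123 − 30 = 93 left.
December 1944 has 31 days: 93 − 31 = 62 left.
January 1945 has 31 days: 62 − 31 = 31 left.
February 1945 has 28 days (1945 is not a leap year): 31 − 28 = 3 left.
3 days into March 1945 → March 3, 1945.

March 3, 1945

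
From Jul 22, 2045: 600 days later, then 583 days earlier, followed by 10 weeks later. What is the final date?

Adding 600 days from July 22, 2045:
July has 31 days, so 31 − 22 = 9 days remain after July 22, 2045; 600 − 9 = 591 left.
August 2045 has 31 days: 591 − 31 = 560 left.
September 2045 has 30 days: 560 − 30 = 530 left.
October 2045 has 31 days: 530 − 31 = 499 left.
November 2045 has 30 days: 499 − 30 = 469 left.
December 2045 has 31 days: 469 − 31 = 438 left.
January 2046 has 31 days: 438 − 31 = 407 left.
February 2046 has 28 days (2046 is not a leap year): 407 − 28 = 379 left.
March 2046 has 31 days: 379 − 31 = 348 left.
April 2046 has 30 days: 348 − 30 = 318 left.
May 2046 has 31 days: 318 − 31 = 287 left.
June 2046 has 30 days: 287 − 30 = 257 left.
July 2046 has 31 days: 257 − 31 = 226 left.
August 2046 has 31 days: 226 − 31 = 195 left.
September 2046 has 30 days: 195 − 30 = 165 left.
October 2046 has 31 days: 165 − 31 = 134 left.
November 2046 has 30 days: 134 − 30 = 104 left.
December 2046 has 31 days: 104 − 31 = 73 left.
January 2047 has 31 days: 73 − 31 = 42 left.
February 2047 has 28 days (2047 is not a leap year): 42 − 28 = 14 left.
14 days into March 2047 → March 14, 2047.
Counting back 583 days from March 14, 2047:
Going back 14 days from March 14, 2047 reaches the end of the previous month; 583 − 14 = 569 left.
February 2047 has 28 days (2047 is not a leap year): 569 − 28 = 541 left.
January 2047 has 31 days: 541 − 31 = 510 left.
December 2046 has 31 days: 510 − 31 = 479 left.
November 2046 has 30 days: 479 − 30 = 449 left.
October 2046 has 31 days: 449 − 31 = 418 left.
September 2046 has 30 days: 418 − 30 = 388 left.
August 2046 has 31 days: 388 − 31 = 357 left.
July 2046 has 31 days: 357 − 31 = 326 left.
June 2046 has 30 days: 326 − 30 = 296 left.
May 2046 has 31 days: 296 − 31 = 265 left.
April 2046 has 30 days: 265 − 30 = 235 left.
March 2046 has 31 days: 235 − 31 = 204 left.
February 2046 has 28 days (2046 is not a leap year): 204 − 28 = 176 left.
January 2046 has 31 days: 176 − 31 = 145 left.
December 2045 has 31 days: 145 − 31 = 114 left.
November 2045 has 30 days: 114 − 30 = 84 left.
October 2045 has 31 days: 84 − 31 = 53 left.
September 2045 has 30 days: 53 − 30 = 23 left.
August 2045 has 31 days; 31 − 23 = 8 → August 8, 2045.
Adding 10 weeks (= 70 days) from August 8, 2045:
August has 31 days, so 31 − 8 = 23 days remain after August 8, 2045; 70 − 23 = 47 left.
September 2045 has 30 days: 47 − 30 = 17 left.
17 days into October 2045 → October 17, 2045.

October 17, 2045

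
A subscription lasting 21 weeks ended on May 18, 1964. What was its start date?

December 23, 1963

Going back 21 weeks = 147 days from May 18, 1964.
Going back 18 days from May 18, 1964 reaches the end of the previous month; 147 − 18 = 129 left.
April 1964 has 30 days: 129 − 30 = 99 left.
March 1964 has 31 days: 99 − 31 = 68 left.
February 1964 has 29 days (1964 is a leap year): 68 − 29 = 39 left.
January 1964 has 31 days: 39 − 31 = 8 left.
December 1963 has 31 days; 31 − 8 = 23 → December 23, 1963.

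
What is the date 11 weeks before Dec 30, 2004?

Counting back 11 weeks = 77 days from December 30, 2004.
Going back 30 days from December 30, 2004 reaches the end of the previous month; 77 − 30 = 47 left.
November 2004 has 30 days: 47 − 30 = 17 left.
October 2004 has 31 days; 31 − 17 = 14 → October 14, 2004.

October 14, 2004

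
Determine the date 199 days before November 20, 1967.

Counting back 199 days from November 20, 1967.
Going back 20 days from November 20, 1967 reaches the end of the previous month; 199 − 20 = 179 left.
October 1967 has 31 days: 179 − 31 = 148 left.
September 1967 has 30 days: 148 − 30 = 118 left.
August 1967 has 31 days: 118 − 31 = 87 left.
July 1967 has 31 days: 87 − 31 = 56 left.
June 1967 has 30 days: 56 − 30 = 26 left.
May 1967 has 31 days; 31 − 26 = 5 → May 5, 1967.

May 5, 1967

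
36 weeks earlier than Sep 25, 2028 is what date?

Going back 36 weeks = 252 days from September 25, 2028.
Going back 25 days from September 25, 2028 reaches the end of the previous month; 252 − 25 = 227 left.
August 2028 has 31 days: 227 − 31 = 196 left.
July 2028 has 31 days: 196 − 31 = 165 left.
June 2028 has 30 days: 165 − 30 = 135 left.
May 2028 has 31 days: 135 − 31 = 104 left.
April 2028 has 30 days: 104 − 30 = 74 left.
March 2028 has 31 days: 74 − 31 = 43 left.
February 2028 has 29 days (2028 is a leap year): 43 − 29 = 14 left.
January 2028 has 31 days; 31 − 14 = 17 → January 17, 2028.

January 17, 2028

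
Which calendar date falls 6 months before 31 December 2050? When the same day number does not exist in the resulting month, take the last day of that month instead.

Subtracting 6 months from December 31, 2050.
month 12 − 6 = 6 → June 2050.
June 2050 has only 30 days and the start was day 31, so the date clamps to June 30, 2050.

June 30, 2050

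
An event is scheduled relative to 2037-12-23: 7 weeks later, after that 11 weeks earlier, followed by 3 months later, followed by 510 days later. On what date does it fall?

Counting forward 7 weeks (= 49 days) from December 23, 2037:
December has 31 days, so 31 − 23 = 8 days remain after December 23, 2037; 49 − 8 = 41 left.
January 2038 has 31 days: 41 − 31 = 10 left.
10 days into February 2038 → February 10, 2038.
Counting back 11 weeks (= 77 days) from February 10, 2038:
Going back 10 days from February 10, 2038 reaches the end of the previous month; 77 − 10 = 67 left.
January 2038 has 31 days: 67 − 31 = 36 left.
December 2037 has 31 days: 36 − 31 = 5 left.
November 2037 has 30 days; 30 − 5 = 25 → November 25, 2037.
Counting forward 3 months from November 25, 2037:
month 11 + 3 = 14, which is month 2 of year 2038 → February 2038.
Day 25 is valid in February, giving February 25, 2038.
Advancing 510 days from February 25, 2038:
February has 28 days, so 28 − 25 = 3 days remain after February 25, 2038; 510 − 3 = 507 left.
March 2038 has 31 days: 507 − 31 = 476 left.
April 2038 has 30 days: 476 − 30 = 446 left.
May 2038 has 31 days: 446 − 31 = 415 left.
June 2038 has 30 days: 415 − 30 = 385 left.
July 2038 has 31 days: 385 − 31 = 354 left.
August 2038 has 31 days: 354 − 31 = 323 left.
September 2038 has 30 days: 323 − 30 = 293 left.
October 2038 has 31 days: 293 − 31 = 262 left.
November 2038 has 30 days: 262 − 30 = 232 left.
December 2038 has 31 days: 232 − 31 = 201 left.
January 2039 has 31 days: 201 − 31 = 170 left.
February 2039 has 28 days (2039 is not a leap year): 170 − 28 = 142 left.
March 2039 has 31 days: 142 − 31 = 111 left.
April 2039 has 30 days: 111 − 30 = 81 left.
May 2039 has 31 days: 81 − 31 = 50 left.
June 2039 has 30 days: 50 − 30 = 20 left.
20 days into July 2039 → July 20, 2039.

July 20, 2039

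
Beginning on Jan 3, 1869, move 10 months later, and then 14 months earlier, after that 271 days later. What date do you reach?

Adding 10 months from January 3, 1869:
month 1 + 10 = 11 → November 1869.
Day 3 is valid in November, giving November 3, 1869.
Counting back 14 months from November 3, 1869:
month 11 − 14 = -3, which is month 9 of year 1868 → September 1868.
Day 3 is valid in September, giving September 3, 1868.
Counting forward 271 days from September 3, 1868:
September has 30 days, so 30 − 3 = 27 days remain after September 3, 1868; 271 − 27 = 244 left.
October 1868 has 31 days: 244 − 31 = 213 left.
November 1868 has 30 days: 213 − 30 = 183 left.
December 1868 has 31 days: 183 − 31 = 152 left.
January 1869 has 31 days: 152 − 31 = 121 left.
February 1869 has 28 days (1869 is not a leap year): 121 − 28 = 93 left.
March 1869 has 31 days: 93 − 31 = 62 left.
April 1869 has 30 days: 62 − 30 = 32 left.
May 1869 has 31 days: 32 − 31 = 1 left.
1 day into June 1869 → June 1, 1869.

June 1, 1869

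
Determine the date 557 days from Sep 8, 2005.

March 19, 2007

Counting forward 557 days from September 8, 2005.
September has 30 days, so 30 − 8 = 22 days remain after September 8, 2005; 557 − 22 = 535 left.
October 2005 has 31 days: 535 − 31 = 504 left.
November 2005 has 30 days: 504 − 30 = 474 left.
December 2005 has 31 days: 474 − 31 = 443 left.
January 2006 has 31 days: 443 − 31 = 412 left.
February 2006 has 28 days (2006 is not a leap year): 412 − 28 = 384 left.
March 2006 has 31 days: 384 − 31 = 353 left.
April 2006 has 30 days: 353 − 30 = 323 left.
May 2006 has 31 days: 323 − 31 = 292 left.
June 2006 has 30 days: 292 − 30 = 262 left.
July 2006 has 31 days: 262 − 31 = 231 left.
August 2006 has 31 days: 231 − 31 = 200 left.
September 2006 has 30 days: 200 − 30 = 170 left.
October 2006 has 31 days: 170 − 31 = 139 left.
November 2006 has 30 days: 139 − 30 = 109 left.
December 2006 has 31 days: 109 − 31 = 78 left.
January 2007 has 31 days: 78 − 31 = 47 left.
February 2007 has 28 days (2007 is not a leap year): 47 − 28 = 19 left.
19 days into March 2007 → March 19, 2007.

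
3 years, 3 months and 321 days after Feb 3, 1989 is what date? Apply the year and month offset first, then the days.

Advancing 3 years, 3 months and 321 days from February 3, 1989: first the month/year part, then the days.
+3 years → 1992; month 2 + 3 = 5 → May 1992.
Day 3 is valid in May, giving May 3, 1992.
Now add 321 days from May 3, 1992.
May has 31 days, so 31 − 3 = 28 days remain after May 3, 1992; 321 − 28 = 293 left.
June 1992 has 30 days: 293 − 30 = 263 left.
July 1992 has 31 days: 263 − 31 = 232 left.
August 1992 has 31 days: 232 − 31 = 201 left.
September 1992 has 30 days: 201 − 30 = 171 left.
October 1992 has 31 days: 171 − 31 = 140 left.
November 1992 has 30 days: 140 − 30 = 110 left.
December 1992 has 31 days: 110 − 31 = 79 left.
January 1993 has 31 days: 79 − 31 = 48 left.
February 1993 has 28 days (1993 is not a leap year): 48 − 28 = 20 left.
20 days into March 1993 → March 20, 1993.

March 20, 1993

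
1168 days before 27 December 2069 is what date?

Counting back 1168 days from December 27, 2069.
Going back 27 days from December 27, 2069 reaches the end of the previous month; 1168 − 27 = 1141 left.
November 2069 has 30 days: 1141 − 30 = 1111 left.
October 2069 has 31 days: 1111 − 31 = 1080 left.
September 2069 has 30 days: 1080 − 30 = 1050 left.
August 2069 has 31 days: 1050 − 31 = 1019 left.
July 2069 has 31 days: 1019 − 31 = 988 left.
June 2069 has 30 days: 988 − 30 = 958 left.
May 2069 has 31 days: 958 − 31 = 927 left.
April 2069 has 30 days: 927 − 30 = 897 left.
March 2069 has 31 days: 897 − 31 = 866 left.
February 2069 has 28 days (2069 is not a leap year): 866 − 28 = 838 left.
January 2069 has 31 days: 838 − 31 = 807 left.
December 2068 has 31 days: 807 − 31 = 776 left.
November 2068 has 30 days: 776 − 30 = 746 left.
October 2068 has 31 days: 746 − 31 = 715 left.
September 2068 has 30 days: 715 − 30 = 685 left.
August 2068 has 31 days: 685 − 31 = 654 left.
July 2068 has 31 days: 654 − 31 = 623 left.
June 2068 has 30 days: 623 − 30 = 593 left.
May 2068 has 31 days: 593 − 31 = 562 left.
April 2068 has 30 days: 562 − 30 = 532 left.
March 2068 has 31 days: 532 − 31 = 501 left.
February 2068 has 29 days (2068 is a leap year): 501 − 29 = 472 left.
January 2068 has 31 days: 472 − 31 = 441 left.
December 2067 has 31 days: 441 − 31 = 410 left.
November 2067 has 30 days: 410 − 30 = 380 left.
October 2067 has 31 days: 380 − 31 = 349 left.
September 2067 has 30 days: 349 − 30 = 319 left.
August 2067 has 31 days: 319 − 31 = 288 left.
July 2067 has 31 days: 288 − 31 = 257 left.
June 2067 has 30 days: 257 − 30 = 227 left.
May 2067 has 31 days: 227 − 31 = 196 left.
April 2067 has 30 days: 196 − 30 = 166 left.
March 2067 has 31 days: 166 − 31 = 135 left.
February 2067 has 28 days (2067 is not a leap year): 135 − 28 = 107 left.
January 2067 has 31 days: 107 − 31 = 76 left.
December 2066 has 31 days: 76 − 31 = 45 left.
November 2066 has 30 days: 45 − 30 = 15 left.
October 2066 has 31 days; 31 − 15 = 16 → October 16, 2066.

October 16, 2066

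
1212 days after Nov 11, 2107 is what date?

March 7, 2111

Advancing 1212 days from November 11, 2107.
November has 30 days, so 30 − 11 = 19 days remain after November 11, 2107; 1212 − 19 = 1193 left.
December 2107 has 31 days: 1193 − 31 = 1162 left.
January 2108 has 31 days: 1162 − 31 = 1131 left.
February 2108 has 29 days (2108 is a leap year): 1131 − 29 = 1102 left.
March 2108 has 31 days: 1102 − 31 = 1071 left.
April 2108 has 30 days: 1071 − 30 = 1041 left.
May 2108 has 31 days: 1041 − 31 = 1010 left.
June 2108 has 30 days: 1010 − 30 = 980 left.
July 2108 has 31 days: 980 − 31 = 949 left.
August 2108 has 31 days: 949 − 31 = 918 left.
September 2108 has 30 days: 918 − 30 = 888 left.
October 2108 has 31 days: 888 − 31 = 857 left.
November 2108 has 30 days: 857 − 30 = 827 left.
December 2108 has 31 days: 827 − 31 = 796 left.
January 2109 has 31 days: 796 − 31 = 765 left.
February 2109 has 28 days (2109 is not a leap year): 765 − 28 = 737 left.
March 2109 has 31 days: 737 − 31 = 706 left.
April 2109 has 30 days: 706 − 30 = 676 left.
May 2109 has 31 days: 676 − 31 = 645 left.
June 2109 has 30 days: 645 − 30 = 615 left.
July 2109 has 31 days: 615 − 31 = 584 left.
August 2109 has 31 days: 584 − 31 = 553 left.
September 2109 has 30 days: 553 − 30 = 523 left.
October 2109 has 31 days: 523 − 31 = 492 left.
November 2109 has 30 days: 492 − 30 = 462 left.
December 2109 has 31 days: 462 − 31 = 431 left.
January 2110 has 31 days: 431 − 31 = 400 left.
February 2110 has 28 days (2110 is not a leap year): 400 − 28 = 372 left.
March 2110 has 31 days: 372 − 31 = 341 left.
April 2110 has 30 days: 341 − 30 = 311 left.
May 2110 has 31 days: 311 − 31 = 280 left.
June 2110 has 30 days: 280 − 30 = 250 left.
July 2110 has 31 days: 250 − 31 = 219 left.
August 2110 has 31 days: 219 − 31 = 188 left.
September 2110 has 30 days: 188 − 30 = 158 left.
October 2110 has 31 days: 158 − 31 = 127 left.
November 2110 has 30 days: 127 − 30 = 97 left.
December 2110 has 31 days: 97 − 31 = 66 left.
January 2111 has 31 days: 66 − 31 = 35 left.
February 2111 has 28 days (2111 is not a leap year): 35 − 28 = 7 left.
7 days into March 2111 → March 7, 2111.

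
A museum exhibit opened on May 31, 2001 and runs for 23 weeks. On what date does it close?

November 8, 2001

Counting forward 23 weeks = 161 days from May 31, 2001.
May has 31 days, so 31 − 31 = 0 days remain after May 31, 2001; 161 − 0 = 161 left.
June 2001 has 30 days: 161 − 30 = 131 left.
July 2001 has 31 days: 131 − 31 = 100 left.
August 2001 has 31 days: 100 − 31 = 69 left.
September 2001 has 30 days: 69 − 30 = 39 left.
October 2001 has 31 days: 39 − 31 = 8 left.
8 days into November 2001 → November 8, 2001.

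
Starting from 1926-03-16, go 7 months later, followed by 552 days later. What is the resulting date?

Advancing 7 months from March 16, 1926:
month 3 + 7 = 10 → October 1926.
Day 16 is valid in October, giving October 16, 1926.
Counting forward 552 days from October 16, 1926:
October has 31 days, so 31 − 16 = 15 days remain after October 16, 1926; 552 − 15 = 537 left.
November 1926 has 30 days: 537 − 30 = 507 left.
December 1926 has 31 days: 507 − 31 = 476 left.
January 1927 has 31 days: 476 − 31 = 445 left.
February 1927 has 28 days (1927 is not a leap year): 445 − 28 = 417 left.
March 1927 has 31 days: 417 − 31 = 386 left.
April 1927 has 30 days: 386 − 30 = 356 left.
May 1927 has 31 days: 356 − 31 = 325 left.
June 1927 has 30 days: 325 − 30 = 295 left.
July 1927 has 31 days: 295 − 31 = 264 left.
August 1927 has 31 days: 264 − 31 = 233 left.
September 1927 has 30 days: 233 − 30 = 203 left.
October 1927 has 31 days: 203 − 31 = 172 left.
November 1927 has 30 days: 172 − 30 = 142 left.
December 1927 has 31 days: 142 − 31 = 111 left.
January 1928 has 31 days: 111 − 31 = 80 left.
February 1928 has 29 days (1928 is a leap year): 80 − 29 = 51 left.
March 1928 has 31 days: 51 − 31 = 20 left.
20 days into April 1928 → April 20, 1928.

April 20, 1928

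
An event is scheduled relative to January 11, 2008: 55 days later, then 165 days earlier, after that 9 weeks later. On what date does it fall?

Advancing 55 days from January 11, 2008:
January has 31 days, so 31 − 11 = 20 days remain after January 11, 2008; 55 − 20 = 35 left.
February 2008 has 29 days (2008 is a leap year): 35 − 29 = 6 left.
6 days into March 2008 → March 6, 2008.
Subtracting 165 days from March 6, 2008:
Going back 6 days from March 6, 2008 reaches the end of the previous month; 165 − 6 = 159 left.
February 2008 has 29 days (2008 is a leap year): 159 − 29 = 130 left.
January 2008 has 31 days: 130 − 31 = 99 left.
December 2007 has 31 days: 99 − 31 = 68 left.
November 2007 has 30 days: 68 − 30 = 38 left.
October 2007 has 31 days: 38 − 31 = 7 left.
September 2007 has 30 days; 30 − 7 = 23 → September 23, 2007.
Counting forward 9 weeks (= 63 days) from September 23, 2007:
September has 30 days, so 30 − 23 = 7 days remain after September 23, 2007; 63 − 7 = 56 left.
October 2007 has 31 days: 56 − 31 = 25 left.
25 days into November 2007 → November 25, 2007.

November 25, 2007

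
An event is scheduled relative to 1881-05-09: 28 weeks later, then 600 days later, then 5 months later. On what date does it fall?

Counting forward 28 weeks (= 196 days) from May 9, 1881:
May has 31 days, so 31 − 9 = 22 days remain after May 9, 1881; 196 − 22 = 174 left.
June 1881 has 30 days: 174 − 30 = 144 left.
July 1881 has 31 days: 144 − 31 = 113 left.
August 1881 has 31 days: 113 − 31 = 82 left.
September 1881 has 30 days: 82 − 30 = 52 left.
October 1881 has 31 days: 52 − 31 = 21 left.
21 days into November 1881 → November 21, 1881.
Advancing 600 days from November 21, 1881:
November has 30 days, so 30 − 21 = 9 days remain after November 21, 1881; 600 − 9 = 591 left.
December 1881 has 31 days: 591 − 31 = 560 left.
January 1882 has 31 days: 560 − 31 = 529 left.
February 1882 has 28 days (1882 is not a leap year): 529 − 28 = 501 left.
March 1882 has 31 days: 501 − 31 = 470 left.
April 1882 has 30 days: 470 − 30 = 440 left.
May 1882 has 31 days: 440 − 31 = 409 left.
June 1882 has 30 days: 409 − 30 = 379 left.
July 1882 has 31 days: 379 − 31 = 348 left.
August 1882 has 31 days: 348 − 31 = 317 left.
September 1882 has 30 days: 317 − 30 = 287 left.
October 1882 has 31 days: 287 − 31 = 256 left.
November 1882 has 30 days: 256 − 30 = 226 left.
December 1882 has 31 days: 226 − 31 = 195 left.
January 1883 has 31 days: 195 − 31 = 164 left.
February 1883 has 28 days (1883 is not a leap year): 164 − 28 = 136 left.
March 1883 has 31 days: 136 − 31 = 105 left.
April 1883 has 30 days: 105 − 30 = 75 left.
May 1883 has 31 days: 75 − 31 = 44 left.
June 1883 has 30 days: 44 − 30 = 14 left.
14 days into July 1883 → July 14, 1883.
Counting forward 5 months from July 14, 1883:
month 7 + 5 = 12 → December 1883.
Day 14 is valid in December, giving December 14, 1883.

December 14, 1883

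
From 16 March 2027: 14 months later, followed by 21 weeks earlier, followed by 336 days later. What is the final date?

November 21, 2028

Counting forward 14 months from March 16, 2027:
month 3 + 14 = 17, which is month 5 of year 2028 → May 2028.
Day 16 is valid in May, giving May 16, 2028.
Counting back 21 weeks (= 147 days) from May 16, 2028:
Going back 16 days from May 16, 2028 reaches the end of the previous month; 147 − 16 = 131 left.
April 2028 has 30 days: 131 − 30 = 101 left.
March 2028 has 31 days: 101 − 31 = 70 left.
February 2028 has 29 days (2028 is a leap year): 70 − 29 = 41 left.
January 2028 has 31 days: 41 − 31 = 10 left.
December 2027 has 31 days; 31 − 10 = 21 → December 21, 2027.
Counting forward 336 days from December 21, 2027:
December has 31 days, so 31 − 21 = 10 days remain after December 21, 2027; 336 − 10 = 326 left.
January 2028 has 31 days: 326 − 31 = 295 left.
February 2028 has 29 days (2028 is a leap year): 295 − 29 = 266 left.
March 2028 has 31 days: 266 − 31 = 235 left.
April 2028 has 30 days: 235 − 30 = 205 left.
May 2028 has 31 days: 205 − 31 = 174 left.
June 2028 has 30 days: 174 − 30 = 144 left.
July 2028 has 31 days: 144 − 31 = 113 left.
August 2028 has 31 days: 113 − 31 = 82 left.
September 2028 has 30 days: 82 − 30 = 52 left.
October 2028 has 31 days: 52 − 31 = 21 left.
21 days into November 2028 → November 21, 2028.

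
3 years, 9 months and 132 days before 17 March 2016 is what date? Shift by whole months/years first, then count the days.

February 6, 2012

Counting back 3 years, 9 months and 132 days from March 17, 2016: first the month/year part, then the days.
-3 years → 2013; month 3 − 9 = -6, which is month 6 of year 2012 → June 2012.
Day 17 is valid in June, giving June 17, 2012.
Now subtract 132 days from June 17, 2012.
Going back 17 days from June 17, 2012 reaches the end of the previous month; 132 − 17 = 115 left.
May 2012 has 31 days: 115 − 31 = 84 left.
April 2012 has 30 days: 84 − 30 = 54 left.
March 2012 has 31 days: 54 − 31 = 23 left.
February 2012 has 29 days; 29 − 23 = 6 → February 6, 2012.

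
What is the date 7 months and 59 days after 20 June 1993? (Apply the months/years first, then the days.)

Advancing 7 months and 59 days from June 20, 1993: first the month/year part, then the days.
month 6 + 7 = 13, which is month 1 of year 1994 → January 1994.
Day 20 is valid in January, giving January 20, 1994.
Now add 59 days from January 20, 1994.
January has 31 days, so 31 − 20 = 11 days remain after January 20, 1994; 59 − 11 = 48 left.
February 1994 has 28 days (1994 is not a leap year): 48 − 28 = 20 left.
20 days into March 1994 → March 20, 1994.

March 20, 1994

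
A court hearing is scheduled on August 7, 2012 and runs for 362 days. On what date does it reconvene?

Counting forward 362 days from August 7, 2012.
August has 31 days, so 31 − 7 = 24 days remain after August 7, 2012; 362 − 24 = 338 left.
September 2012 has 30 days: 338 − 30 = 308 left.
October 2012 has 31 days: 308 − 31 = 277 left.
November 2012 has 30 days: 277 − 30 = 247 left.
December 2012 has 31 days: 247 − 31 = 216 left.
January 2013 has 31 days: 216 − 31 = 185 left.
February 2013 has 28 days (2013 is not a leap year): 185 − 28 = 157 left.
March 2013 has 31 days: 157 − 31 = 126 left.
April 2013 has 30 days: 126 − 30 = 96 left.
May 2013 has 31 days: 96 − 31 = 65 left.
June 2013 has 30 days: 65 − 30 = 35 left.
July 2013 has 31 days: 35 − 31 = 4 left.
4 days into August 2013 → August 4, 2013.

August 4, 2013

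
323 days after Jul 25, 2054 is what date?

Advancing 323 days from July 25, 2054.
July has 31 days, so 31 − 25 = 6 days remain after July 25, 2054; 323 − 6 = 317 left.
August 2054 has 31 days: 317 − 31 = 286 left.
September 2054 has 30 days: 286 − 30 = 256 left.
October 2054 has 31 days: 256 − 31 = 225 left.
November 2054 has 30 days: 225 − 30 = 195 left.
December 2054 has 31 days: 195 − 31 = 164 left.
January 2055 has 31 days: 164 − 31 = 133 left.
February 2055 has 28 days (2055 is not a leap year): 133 − 28 = 105 left.
March 2055 has 31 days: 105 − 31 = 74 left.
April 2055 has 30 days: 74 − 30 = 44 left.
May 2055 has 31 days: 44 − 31 = 13 left.
13 days into June 2055 → June 13, 2055.

June 13, 2055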